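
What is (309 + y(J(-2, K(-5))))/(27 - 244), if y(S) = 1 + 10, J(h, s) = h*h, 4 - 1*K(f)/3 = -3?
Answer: -320/217 ≈ -1.4747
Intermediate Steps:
K(f) = 21 (K(f) = 12 - 3*(-3) = 12 + 9 = 21)
J(h, s) = h²
y(S) = 11
(309 + y(J(-2, K(-5))))/(27 - 244) = (309 + 11)/(27 - 244) = 320/(-217) = 320*(-1/217) = -320/217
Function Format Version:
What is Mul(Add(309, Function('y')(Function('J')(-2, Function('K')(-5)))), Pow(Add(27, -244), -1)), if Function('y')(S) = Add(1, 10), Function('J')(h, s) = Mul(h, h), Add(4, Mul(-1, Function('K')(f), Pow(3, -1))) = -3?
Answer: Rational(-320, 217) ≈ -1.4747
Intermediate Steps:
Function('K')(f) = 21 (Function('K')(f) = Add(12, Mul(-3, -3)) = Add(12, 9) = 21)
Function('J')(h, s) = Pow(h, 2)
Function('y')(S) = 11
Mul(Add(309, Function('y')(Function('J')(-2, Function('K')(-5)))), Pow(Add(27, -244), -1)) = Mul(Add(309, 11), Pow(Add(27, -244), -1)) = Mul(320, Pow(-217, -1)) = Mul(320, Rational(-1, 217)) = Rational(-320, 217)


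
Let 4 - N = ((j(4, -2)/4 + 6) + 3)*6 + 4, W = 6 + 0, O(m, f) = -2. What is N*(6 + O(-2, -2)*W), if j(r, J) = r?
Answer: 360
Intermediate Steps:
W = 6
N = -60 (N = 4 - (((4/4 + 6) + 3)*6 + 4) = 4 - (((4*(¼) + 6) + 3)*6 + 4) = 4 - (((1 + 6) + 3)*6 + 4) = 4 - ((7 + 3)*6 + 4) = 4 - (10*6 + 4) = 4 - (60 + 4) = 4 - 1*64 = 4 - 64 = -60)
N*(6 + O(-2, -2)*W) = -60*(6 - 2*6) = -60*(6 - 12) = -60*(-6) = 360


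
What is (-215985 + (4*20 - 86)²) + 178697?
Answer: -37252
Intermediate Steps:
(-215985 + (4*20 - 86)²) + 178697 = (-215985 + (80 - 86)²) + 178697 = (-215985 + (-6)²) + 178697 = (-215985 + 36) + 178697 = -215949 + 178697 = -37252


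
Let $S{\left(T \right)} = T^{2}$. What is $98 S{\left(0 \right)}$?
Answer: $0$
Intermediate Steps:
$98 S{\left(0 \right)} = 98 \cdot 0^{2} = 98 \cdot 0 = 0$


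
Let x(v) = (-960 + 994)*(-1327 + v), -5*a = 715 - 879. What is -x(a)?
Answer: 220014/5 ≈ 44003.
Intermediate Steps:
a = 164/5 (a = -(715 - 879)/5 = -⅕*(-164) = 164/5 ≈ 32.800)
x(v) = -45118 + 34*v (x(v) = 34*(-1327 + v) = -45118 + 34*v)
-x(a) = -(-45118 + 34*(164/5)) = -(-45118 + 5576/5) = -1*(-220014/5) = 220014/5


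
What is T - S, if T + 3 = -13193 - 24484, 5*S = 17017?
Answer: -205417/5 ≈ -41083.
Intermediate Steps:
S = 17017/5 (S = (⅕)*17017 = 17017/5 ≈ 3403.4)
T = -37680 (T = -3 + (-13193 - 24484) = -3 - 37677 = -37680)
T - S = -37680 - 1*17017/5 = -37680 - 17017/5 = -205417/5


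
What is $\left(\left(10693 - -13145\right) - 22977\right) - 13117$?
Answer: $-12256$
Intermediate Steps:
$\left(\left(10693 - -13145\right) - 22977\right) - 13117 = \left(\left(10693 + 13145\right) - 22977\right) - 13117 = \left(23838 - 22977\right) - 13117 = 861 - 13117 = -12256$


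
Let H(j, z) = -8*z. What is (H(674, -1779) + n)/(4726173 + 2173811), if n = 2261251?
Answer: 325069/985712 ≈ 0.32978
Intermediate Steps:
(H(674, -1779) + n)/(4726173 + 2173811) = (-8*(-1779) + 2261251)/(4726173 + 2173811) = (14232 + 2261251)/6899984 = 2275483*(1/6899984) = 325069/985712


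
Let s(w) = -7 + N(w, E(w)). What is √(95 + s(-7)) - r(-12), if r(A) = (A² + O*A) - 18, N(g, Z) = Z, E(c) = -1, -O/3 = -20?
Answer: 594 + √87 ≈ 603.33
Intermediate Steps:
O = 60 (O = -3*(-20) = 60)
s(w) = -8 (s(w) = -7 - 1 = -8)
r(A) = -18 + A² + 60*A (r(A) = (A² + 60*A) - 18 = -18 + A² + 60*A)
√(95 + s(-7)) - r(-12) = √(95 - 8) - (-18 + (-12)² + 60*(-12)) = √87 - (-18 + 144 - 720) = √87 - 1*(-594) = √87 + 594 = 594 + √87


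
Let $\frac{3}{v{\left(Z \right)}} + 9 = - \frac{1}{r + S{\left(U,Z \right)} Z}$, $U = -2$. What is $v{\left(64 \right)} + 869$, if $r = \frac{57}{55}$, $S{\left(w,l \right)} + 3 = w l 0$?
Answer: $\frac{82064659}{94472} \approx 868.67$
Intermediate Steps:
$S{\left(w,l \right)} = -3$ ($S{\left(w,l \right)} = -3 + w l 0 = -3 + l w 0 = -3 + 0 = -3$)
$r = \frac{57}{55}$ ($r = 57 \cdot \frac{1}{55} = \frac{57}{55} \approx 1.0364$)
$v{\left(Z \right)} = \frac{3}{-9 - \frac{1}{\frac{57}{55} - 3 Z}}$
$v{\left(64 \right)} + 869 = \frac{9 \left(-19 + 55 \cdot 64\right)}{568 - 95040} + 869 = \frac{9 \left(-19 + 3520\right)}{568 - 95040} + 869 = 9 \frac{1}{-94472} \cdot 3501 + 869 = 9 \left(- \frac{1}{94472}\right) 3501 + 869 = - \frac{31509}{94472} + 869 = \frac{82064659}{94472}$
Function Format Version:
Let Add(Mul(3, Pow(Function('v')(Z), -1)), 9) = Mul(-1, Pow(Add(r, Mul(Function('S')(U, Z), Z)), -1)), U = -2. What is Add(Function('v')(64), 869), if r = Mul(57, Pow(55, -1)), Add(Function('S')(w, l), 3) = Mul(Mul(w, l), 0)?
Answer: Rational(82064659, 94472) ≈ 868.67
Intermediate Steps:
Function('S')(w, l) = -3 (Function('S')(w, l) = Add(-3, Mul(Mul(w, l), 0)) = Add(-3, Mul(Mul(l, w), 0)) = Add(-3, 0) = -3)
r = Rational(57, 55) (r = Mul(57, Rational(1, 55)) = Rational(57, 55) ≈ 1.0364)
Function('v')(Z) = Mul(3, Pow(Add(-9, Mul(-1, Pow(Add(Rational(57, 55), Mul(-3, Z)), -1))), -1))
Add(Function('v')(64), 869) = Add(Mul(9, Pow(Add(568, Mul(-1485, 64)), -1), Add(-19, Mul(55, 64))), 869) = Add(Mul(9, Pow(Add(568, -95040), -1), Add(-19, 3520)), 869) = Add(Mul(9, Pow(-94472, -1), 3501), 869) = Add(Mul(9, Rational(-1, 94472), 3501), 869) = Add(Rational(-31509, 94472), 869) = Rational(82064659, 94472)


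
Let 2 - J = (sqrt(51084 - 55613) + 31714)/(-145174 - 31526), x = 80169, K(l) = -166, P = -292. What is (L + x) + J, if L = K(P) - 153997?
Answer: -6537177343/88350 + I*sqrt(4529)/176700 ≈ -73992.0 + 0.00038086*I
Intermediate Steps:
L = -154163 (L = -166 - 153997 = -154163)
J = 192557/88350 + I*sqrt(4529)/176700 (J = 2 - (sqrt(51084 - 55613) + 31714)/(-145174 - 31526) = 2 - (sqrt(-4529) + 31714)/(-176700) = 2 - (I*sqrt(4529) + 31714)*(-1)/176700 = 2 - (31714 + I*sqrt(4529))*(-1)/176700 = 2 - (-15857/88350 - I*sqrt(4529)/176700) = 2 + (15857/88350 + I*sqrt(4529)/176700) = 192557/88350 + I*sqrt(4529)/176700 ≈ 2.1795 + 0.00038086*I)
(L + x) + J = (-154163 + 80169) + (192557/88350 + I*sqrt(4529)/176700) = -73994 + (192557/88350 + I*sqrt(4529)/176700) = -6537177343/88350 + I*sqrt(4529)/176700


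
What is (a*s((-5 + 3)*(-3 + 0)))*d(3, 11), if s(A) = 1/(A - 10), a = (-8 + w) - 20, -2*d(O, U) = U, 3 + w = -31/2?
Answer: -1023/16 ≈ -63.938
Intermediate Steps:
w = -37/2 (w = -3 - 31/2 = -37/2 ≈ -18.500)
d(O, U) = -U/2
a = -93/2 (a = (-8 - 37/2) - 20 = -53/2 - 20 = -93/2 ≈ -46.500)
s(A) = 1/(-10 + A)
(a*s((-5 + 3)*(-3 + 0)))*d(3, 11) = (-93/(2*(-10 + (-5 + 3)*(-3 + 0))))*(-½*11) = -93/(2*(-10 - 2*(-3)))*(-11/2) = -93/(2*(-10 + 6))*(-11/2) = -93/2/(-4)*(-11/2) = -93/2*(-¼)*(-11/2) = (93/8)*(-11/2) = -1023/16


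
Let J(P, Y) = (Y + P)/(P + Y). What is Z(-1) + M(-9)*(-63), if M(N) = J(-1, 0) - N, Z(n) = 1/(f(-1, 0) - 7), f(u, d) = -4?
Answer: -6931/11 ≈ -630.09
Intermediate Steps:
J(P, Y) = 1 (J(P, Y) = (P + Y)/(P + Y) = 1)
Z(n) = -1/11 (Z(n) = 1/(-4 - 7) = 1/(-11) = -1/11)
M(N) = 1 - N
Z(-1) + M(-9)*(-63) = -1/11 + (1 - 1*(-9))*(-63) = -1/11 + (1 + 9)*(-63) = -1/11 + 10*(-63) = -1/11 - 630 = -6931/11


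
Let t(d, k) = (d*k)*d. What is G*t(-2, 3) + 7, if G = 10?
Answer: 127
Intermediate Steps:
t(d, k) = k*d**2
G*t(-2, 3) + 7 = 10*(3*(-2)**2) + 7 = 10*(3*4) + 7 = 10*12 + 7 = 120 + 7 = 127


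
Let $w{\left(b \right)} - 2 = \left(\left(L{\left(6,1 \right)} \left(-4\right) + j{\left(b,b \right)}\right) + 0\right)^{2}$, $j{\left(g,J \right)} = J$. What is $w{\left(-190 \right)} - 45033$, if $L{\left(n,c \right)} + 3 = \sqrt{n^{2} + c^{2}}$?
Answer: $-12755 + 1424 \sqrt{37} \approx -4093.1$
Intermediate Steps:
$L{\left(n,c \right)} = -3 + \sqrt{c^{2} + n^{2}}$ ($L{\left(n,c \right)} = -3 + \sqrt{n^{2} + c^{2}} = -3 + \sqrt{c^{2} + n^{2}}$)
$w{\left(b \right)} = 2 + \left(12 + b - 4 \sqrt{37}\right)^{2}$ ($w{\left(b \right)} = 2 + \left(\left(\left(-3 + \sqrt{1^{2} + 6^{2}}\right) \left(-4\right) + b\right) + 0\right)^{2} = 2 + \left(\left(\left(-3 + \sqrt{1 + 36}\right) \left(-4\right) + b\right) + 0\right)^{2} = 2 + \left(\left(\left(-3 + \sqrt{37}\right) \left(-4\right) + b\right) + 0\right)^{2} = 2 + \left(\left(\left(12 - 4 \sqrt{37}\right) + b\right) + 0\right)^{2} = 2 + \left(\left(12 + b - 4 \sqrt{37}\right) + 0\right)^{2} = 2 + \left(12 + b - 4 \sqrt{37}\right)^{2}$)
$w{\left(-190 \right)} - 45033 = \left(2 + \left(12 - 190 - 4 \sqrt{37}\right)^{2}\right) - 45033 = \left(2 + \left(-178 - 4 \sqrt{37}\right)^{2}\right) - 45033 = -45031 + \left(-178 - 4 \sqrt{37}\right)^{2}$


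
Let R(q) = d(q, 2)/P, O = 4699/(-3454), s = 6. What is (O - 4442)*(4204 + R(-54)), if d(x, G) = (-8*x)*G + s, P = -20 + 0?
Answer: -813410451/44 ≈ -1.8487e+7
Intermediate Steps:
P = -20
d(x, G) = 6 - 8*G*x (d(x, G) = (-8*x)*G + 6 = -8*G*x + 6 = 6 - 8*G*x)
O = -4699/3454 (O = 4699*(-1/3454) = -4699/3454 ≈ -1.3605)
R(q) = -3/10 + 4*q/5 (R(q) = (6 - 8*2*q)/(-20) = (6 - 16*q)*(-1/20) = -3/10 + 4*q/5)
(O - 4442)*(4204 + R(-54)) = (-4699/3454 - 4442)*(4204 + (-3/10 + (4/5)*(-54))) = -15347367*(4204 + (-3/10 - 216/5))/3454 = -15347367*(4204 - 87/2)/3454 = -15347367/3454*8321/2 = -813410451/44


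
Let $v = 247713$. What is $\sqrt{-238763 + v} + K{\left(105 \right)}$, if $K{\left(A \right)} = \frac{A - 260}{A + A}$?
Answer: $- \frac{31}{42} + 5 \sqrt{358} \approx 93.866$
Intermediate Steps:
$K{\left(A \right)} = \frac{-260 + A}{2 A}$
$\sqrt{-238763 + v} + K{\left(105 \right)} = \sqrt{-238763 + 247713} + \frac{-260 + 105}{2 \cdot 105} = \sqrt{8950} + \frac{1}{2} \cdot \frac{1}{105} \left(-155\right) = 5 \sqrt{358} - \frac{31}{42} = - \frac{31}{42} + 5 \sqrt{358}$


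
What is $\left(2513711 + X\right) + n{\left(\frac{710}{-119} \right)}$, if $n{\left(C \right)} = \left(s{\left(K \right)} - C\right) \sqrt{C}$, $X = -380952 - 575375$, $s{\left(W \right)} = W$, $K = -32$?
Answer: $1557384 - \frac{3098 i \sqrt{84490}}{14161} \approx 1.5574 \cdot 10^{6} - 63.59 i$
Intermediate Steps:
$X = -956327$ ($X = -380952 - 575375 = -956327$)
$n{\left(C \right)} = \sqrt{C} \left(-32 - C\right)$ ($n{\left(C \right)} = \left(-32 - C\right) \sqrt{C} = \sqrt{C} \left(-32 - C\right)$)
$\left(2513711 + X\right) + n{\left(\frac{710}{-119} \right)} = \left(2513711 - 956327\right) + \sqrt{\frac{710}{-119}} \left(-32 - \frac{710}{-119}\right) = 1557384 + \sqrt{710 \left(- \frac{1}{119}\right)} \left(-32 - 710 \left(- \frac{1}{119}\right)\right) = 1557384 + \sqrt{- \frac{710}{119}} \left(-32 - - \frac{710}{119}\right) = 1557384 + \frac{i \sqrt{84490}}{119} \left(-32 + \frac{710}{119}\right) = 1557384 + \frac{i \sqrt{84490}}{119} \left(- \frac{3098}{119}\right) = 1557384 - \frac{3098 i \sqrt{84490}}{14161}$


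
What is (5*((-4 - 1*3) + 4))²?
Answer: 225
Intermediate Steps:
(5*((-4 - 1*3) + 4))² = (5*((-4 - 3) + 4))² = (5*(-7 + 4))² = (5*(-3))² = (-15)² = 225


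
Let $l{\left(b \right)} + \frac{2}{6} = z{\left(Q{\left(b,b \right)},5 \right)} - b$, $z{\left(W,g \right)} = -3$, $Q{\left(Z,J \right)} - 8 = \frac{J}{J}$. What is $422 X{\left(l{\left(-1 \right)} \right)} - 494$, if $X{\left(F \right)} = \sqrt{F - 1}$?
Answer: $-494 + \frac{422 i \sqrt{30}}{3} \approx -494.0 + 770.46 i$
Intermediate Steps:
$Q{\left(Z,J \right)} = 9$ ($Q{\left(Z,J \right)} = 8 + \frac{J}{J} = 8 + 1 = 9$)
$l{\left(b \right)} = - \frac{10}{3} - b$ ($l{\left(b \right)} = - \frac{1}{3} - \left(3 + b\right) = - \frac{10}{3} - b$)
$X{\left(F \right)} = \sqrt{-1 + F}$
$422 X{\left(l{\left(-1 \right)} \right)} - 494 = 422 \sqrt{-1 - \frac{7}{3}} - 494 = 422 \sqrt{- \frac{10}{3}} - 494 = 422 \frac{i \sqrt{30}}{3} - 494 = \frac{422 i \sqrt{30}}{3} - 494 = -494 + \frac{422 i \sqrt{30}}{3}$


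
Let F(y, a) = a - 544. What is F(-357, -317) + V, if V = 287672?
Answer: 286811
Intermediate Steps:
F(y, a) = -544 + a
F(-357, -317) + V = (-544 - 317) + 287672 = -861 + 287672 = 286811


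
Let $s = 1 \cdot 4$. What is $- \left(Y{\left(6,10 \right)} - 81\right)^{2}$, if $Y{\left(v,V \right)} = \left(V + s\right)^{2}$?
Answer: $-13225$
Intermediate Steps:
$s = 4$
$Y{\left(v,V \right)} = \left(4 + V\right)^{2}$ ($Y{\left(v,V \right)} = \left(V + 4\right)^{2} = \left(4 + V\right)^{2}$)
$- \left(Y{\left(6,10 \right)} - 81\right)^{2} = - \left(\left(4 + 10\right)^{2} - 81\right)^{2} = - \left(14^{2} - 81\right)^{2} = - \left(196 - 81\right)^{2} = - 115^{2} = \left(-1\right) 13225 = -13225$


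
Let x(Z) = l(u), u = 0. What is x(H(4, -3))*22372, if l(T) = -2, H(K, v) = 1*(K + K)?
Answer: -44744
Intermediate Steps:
H(K, v) = 2*K (H(K, v) = 1*(2*K) = 2*K)
x(Z) = -2
x(H(4, -3))*22372 = -2*22372 = -44744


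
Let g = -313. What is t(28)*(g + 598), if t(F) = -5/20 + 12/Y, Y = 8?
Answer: 1425/4 ≈ 356.25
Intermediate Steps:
t(F) = 5/4 (t(F) = -5/20 + 12/8 = -5*1/20 + 12*(1/8) = -1/4 + 3/2 = 5/4)
t(28)*(g + 598) = 5*(-313 + 598)/4 = (5/4)*285 = 1425/4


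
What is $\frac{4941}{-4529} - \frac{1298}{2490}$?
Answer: $- \frac{9090866}{5638605} \approx -1.6123$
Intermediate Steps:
$\frac{4941}{-4529} - \frac{1298}{2490} = 4941 \left(- \frac{1}{4529}\right) - \frac{649}{1245} = - \frac{4941}{4529} - \frac{649}{1245} = - \frac{9090866}{5638605}$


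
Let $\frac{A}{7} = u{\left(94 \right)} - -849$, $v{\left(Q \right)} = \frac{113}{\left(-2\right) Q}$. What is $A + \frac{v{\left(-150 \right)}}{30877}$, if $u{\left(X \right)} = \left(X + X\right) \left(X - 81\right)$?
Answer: $\frac{213523718213}{9263100} \approx 23051.0$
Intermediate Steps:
$u{\left(X \right)} = 2 X \left(-81 + X\right)$
$v{\left(Q \right)} = - \frac{113}{2 Q}$ ($v{\left(Q \right)} = 113 \left(- \frac{1}{2 Q}\right) = - \frac{113}{2 Q}$)
$A = 23051$ ($A = 7 \left(2 \cdot 94 \left(-81 + 94\right) - -849\right) = 7 \left(2 \cdot 94 \cdot 13 + 849\right) = 7 \left(2444 + 849\right) = 7 \cdot 3293 = 23051$)
$A + \frac{v{\left(-150 \right)}}{30877} = 23051 + \frac{\left(- \frac{113}{2}\right) \frac{1}{-150}}{30877} = 23051 + \left(- \frac{113}{2}\right) \left(- \frac{1}{150}\right) \frac{1}{30877} = 23051 + \frac{113}{300} \cdot \frac{1}{30877} = 23051 + \frac{113}{9263100} = \frac{213523718213}{9263100}$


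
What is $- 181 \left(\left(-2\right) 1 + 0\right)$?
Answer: $362$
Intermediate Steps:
$- 181 \left(\left(-2\right) 1 + 0\right) = - 181 \left(-2 + 0\right) = \left(-181\right) \left(-2\right) = 362$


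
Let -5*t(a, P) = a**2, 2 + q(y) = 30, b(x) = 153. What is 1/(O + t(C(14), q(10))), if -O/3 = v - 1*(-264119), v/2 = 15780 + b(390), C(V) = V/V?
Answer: -5/4439776 ≈ -1.1262e-6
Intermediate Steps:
C(V) = 1
q(y) = 28 (q(y) = -2 + 30 = 28)
v = 31866 (v = 2*(15780 + 153) = 2*15933 = 31866)
t(a, P) = -a**2/5
O = -887955 (O = -3*(31866 - 1*(-264119)) = -3*(31866 + 264119) = -3*295985 = -887955)
1/(O + t(C(14), q(10))) = 1/(-887955 - 1/5*1**2) = 1/(-887955 - 1/5*1) = 1/(-887955 - 1/5) = 1/(-4439776/5) = -5/4439776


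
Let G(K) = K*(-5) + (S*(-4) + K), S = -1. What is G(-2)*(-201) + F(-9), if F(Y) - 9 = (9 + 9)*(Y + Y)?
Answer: -2727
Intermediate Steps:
F(Y) = 9 + 36*Y (F(Y) = 9 + (9 + 9)*(Y + Y) = 9 + 18*(2*Y) = 9 + 36*Y)
G(K) = 4 - 4*K (G(K) = K*(-5) + (-1*(-4) + K) = -5*K + (4 + K) = 4 - 4*K)
G(-2)*(-201) + F(-9) = (4 - 4*(-2))*(-201) + (9 + 36*(-9)) = (4 + 8)*(-201) + (9 - 324) = 12*(-201) - 315 = -2412 - 315 = -2727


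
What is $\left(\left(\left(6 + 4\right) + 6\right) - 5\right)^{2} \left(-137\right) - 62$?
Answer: $-16639$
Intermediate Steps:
$\left(\left(\left(6 + 4\right) + 6\right) - 5\right)^{2} \left(-137\right) - 62 = \left(\left(10 + 6\right) - 5\right)^{2} \left(-137\right) - 62 = \left(16 - 5\right)^{2} \left(-137\right) - 62 = 11^{2} \left(-137\right) - 62 = 121 \left(-137\right) - 62 = -16577 - 62 = -16639$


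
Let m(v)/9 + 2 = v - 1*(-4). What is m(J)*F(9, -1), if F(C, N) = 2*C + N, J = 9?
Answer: 1683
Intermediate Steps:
m(v) = 18 + 9*v (m(v) = -18 + 9*(v - 1*(-4)) = -18 + 9*(v + 4) = -18 + 9*(4 + v) = -18 + (36 + 9*v) = 18 + 9*v)
F(C, N) = N + 2*C
m(J)*F(9, -1) = (18 + 9*9)*(-1 + 2*9) = (18 + 81)*(-1 + 18) = 99*17 = 1683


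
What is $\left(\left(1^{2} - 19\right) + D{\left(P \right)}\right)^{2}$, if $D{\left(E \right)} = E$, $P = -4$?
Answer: $484$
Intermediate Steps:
$\left(\left(1^{2} - 19\right) + D{\left(P \right)}\right)^{2} = \left(\left(1^{2} - 19\right) - 4\right)^{2} = \left(\left(1 - 19\right) - 4\right)^{2} = \left(-18 - 4\right)^{2} = \left(-22\right)^{2} = 484$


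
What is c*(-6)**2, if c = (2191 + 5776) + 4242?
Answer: 439524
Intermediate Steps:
c = 12209 (c = 7967 + 4242 = 12209)
c*(-6)**2 = 12209*(-6)**2 = 12209*36 = 439524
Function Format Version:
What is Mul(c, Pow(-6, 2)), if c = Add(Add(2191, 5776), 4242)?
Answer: 439524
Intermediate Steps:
c = 12209 (c = Add(7967, 4242) = 12209)
Mul(c, Pow(-6, 2)) = Mul(12209, Pow(-6, 2)) = Mul(12209, 36) = 439524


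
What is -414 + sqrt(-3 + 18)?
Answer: -414 + sqrt(15) ≈ -410.13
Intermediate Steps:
-414 + sqrt(-3 + 18) = -414 + sqrt(15)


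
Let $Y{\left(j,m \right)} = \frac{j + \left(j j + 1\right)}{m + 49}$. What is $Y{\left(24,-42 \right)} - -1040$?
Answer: $\frac{7881}{7} \approx 1125.9$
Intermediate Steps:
$Y{\left(j,m \right)} = \frac{1 + j + j^{2}}{49 + m}$ ($Y{\left(j,m \right)} = \frac{j + \left(j^{2} + 1\right)}{49 + m} = \frac{j + \left(1 + j^{2}\right)}{49 + m} = \frac{1 + j + j^{2}}{49 + m}$)
$Y{\left(24,-42 \right)} - -1040 = \frac{1 + 24 + 24^{2}}{49 - 42} - -1040 = \frac{1 + 24 + 576}{7} + 1040 = \frac{1}{7} \cdot 601 + 1040 = \frac{601}{7} + 1040 = \frac{7881}{7}$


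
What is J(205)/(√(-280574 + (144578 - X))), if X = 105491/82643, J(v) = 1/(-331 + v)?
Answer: 11*I*√7676389253677/1416142087794 ≈ 2.1521e-5*I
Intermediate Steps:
X = 105491/82643 (X = 105491*(1/82643) = 105491/82643 ≈ 1.2765)
J(205)/(√(-280574 + (144578 - X))) = 1/((-331 + 205)*(√(-280574 + (144578 - 1*105491/82643)))) = 1/((-126)*(√(-280574 + (144578 - 105491/82643)))) = -1/(126*√(-280574 + 11948254163/82643)) = -(-11*I*√7676389253677/11239222919)/126 = -(-11)*I*√7676389253677/1416142087794 = 11*I*√7676389253677/1416142087794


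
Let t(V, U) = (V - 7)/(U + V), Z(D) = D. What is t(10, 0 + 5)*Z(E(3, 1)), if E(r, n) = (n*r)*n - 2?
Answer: 1/5 ≈ 0.20000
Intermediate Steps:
E(r, n) = -2 + r*n**2 (E(r, n) = r*n**2 - 2 = -2 + r*n**2)
t(V, U) = (-7 + V)/(U + V)
t(10, 0 + 5)*Z(E(3, 1)) = ((-7 + 10)/((0 + 5) + 10))*(-2 + 3*1**2) = (3/(5 + 10))*(-2 + 3*1) = (3/15)*(-2 + 3) = ((1/15)*3)*1 = (1/5)*1 = 1/5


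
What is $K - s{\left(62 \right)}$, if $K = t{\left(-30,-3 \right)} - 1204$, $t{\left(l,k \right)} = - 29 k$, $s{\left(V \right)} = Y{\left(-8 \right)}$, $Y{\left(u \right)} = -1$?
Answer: $-1116$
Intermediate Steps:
$s{\left(V \right)} = -1$
$K = -1117$ ($K = \left(-29\right) \left(-3\right) - 1204 = 87 - 1204 = -1117$)
$K - s{\left(62 \right)} = -1117 - -1 = -1117 + 1 = -1116$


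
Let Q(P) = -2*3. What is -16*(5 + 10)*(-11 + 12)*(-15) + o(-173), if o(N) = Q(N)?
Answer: 3594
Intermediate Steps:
Q(P) = -6 (Q(P) = -1*6 = -6)
o(N) = -6
-16*(5 + 10)*(-11 + 12)*(-15) + o(-173) = -16*(5 + 10)*(-11 + 12)*(-15) - 6 = -240*(-15) - 6 = 3600 - 6 = 3594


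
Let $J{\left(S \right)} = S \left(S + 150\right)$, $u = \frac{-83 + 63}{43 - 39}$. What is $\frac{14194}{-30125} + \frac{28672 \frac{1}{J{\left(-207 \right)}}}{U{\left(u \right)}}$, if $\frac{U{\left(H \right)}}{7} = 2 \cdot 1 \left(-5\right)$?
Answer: $- \frac{179814206}{355444875} \approx -0.50589$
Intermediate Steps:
$u = -5$ ($u = - \frac{20}{4} = \left(-20\right) \frac{1}{4} = -5$)
$U{\left(H \right)} = -70$ ($U{\left(H \right)} = 7 \cdot 2 \cdot 1 \left(-5\right) = 7 \cdot 2 \left(-5\right) = 7 \left(-10\right) = -70$)
$J{\left(S \right)} = S \left(150 + S\right)$
$\frac{14194}{-30125} + \frac{28672 \frac{1}{J{\left(-207 \right)}}}{U{\left(u \right)}} = \frac{14194}{-30125} + \frac{28672 \frac{1}{\left(-207\right) \left(150 - 207\right)}}{-70} = 14194 \left(- \frac{1}{30125}\right) + \frac{28672}{\left(-207\right) \left(-57\right)} \left(- \frac{1}{70}\right) = - \frac{14194}{30125} + \frac{28672}{11799} \left(- \frac{1}{70}\right) = - \frac{14194}{30125} - \frac{2048}{58995} = - \frac{179814206}{355444875}$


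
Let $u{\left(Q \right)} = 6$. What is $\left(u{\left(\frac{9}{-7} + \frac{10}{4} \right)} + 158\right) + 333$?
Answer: $497$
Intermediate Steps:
$\left(u{\left(\frac{9}{-7} + \frac{10}{4} \right)} + 158\right) + 333 = \left(6 + 158\right) + 333 = 164 + 333 = 497$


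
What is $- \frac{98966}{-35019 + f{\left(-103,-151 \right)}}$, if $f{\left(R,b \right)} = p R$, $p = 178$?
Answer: $\frac{98966}{53353} \approx 1.8549$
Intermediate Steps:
$f{\left(R,b \right)} = 178 R$
$- \frac{98966}{-35019 + f{\left(-103,-151 \right)}} = - \frac{98966}{-35019 + 178 \left(-103\right)} = - \frac{98966}{-35019 - 18334} = - \frac{98966}{-53353} = \left(-98966\right) \left(- \frac{1}{53353}\right) = \frac{98966}{53353}$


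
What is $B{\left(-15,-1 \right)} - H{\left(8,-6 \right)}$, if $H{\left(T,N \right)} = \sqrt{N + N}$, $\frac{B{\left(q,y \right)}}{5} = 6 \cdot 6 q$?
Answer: $-2700 - 2 i \sqrt{3} \approx -2700.0 - 3.4641 i$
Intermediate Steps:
$B{\left(q,y \right)} = 180 q$ ($B{\left(q,y \right)} = 5 \cdot 6 \cdot 6 q = 5 \cdot 36 q = 180 q$)
$H{\left(T,N \right)} = \sqrt{2} \sqrt{N}$ ($H{\left(T,N \right)} = \sqrt{2 N} = \sqrt{2} \sqrt{N}$)
$B{\left(-15,-1 \right)} - H{\left(8,-6 \right)} = 180 \left(-15\right) - \sqrt{2} \sqrt{-6} = -2700 - \sqrt{2} i \sqrt{6} = -2700 - 2 i \sqrt{3}$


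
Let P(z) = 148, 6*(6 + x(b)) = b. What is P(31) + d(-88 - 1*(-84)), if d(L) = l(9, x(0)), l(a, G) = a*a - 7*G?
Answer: 271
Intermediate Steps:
x(b) = -6 + b/6
l(a, G) = a² - 7*G
d(L) = 123 (d(L) = 9² - 7*(-6 + (⅙)*0) = 81 - 7*(-6 + 0) = 81 - 7*(-6) = 81 + 42 = 123)
P(31) + d(-88 - 1*(-84)) = 148 + 123 = 271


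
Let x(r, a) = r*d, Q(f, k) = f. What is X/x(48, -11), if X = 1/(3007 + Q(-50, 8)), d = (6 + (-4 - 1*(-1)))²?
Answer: 1/1277424 ≈ 7.8283e-7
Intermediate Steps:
d = 9 (d = (6 + (-4 + 1))² = (6 - 3)² = 3² = 9)
x(r, a) = 9*r (x(r, a) = r*9 = 9*r)
X = 1/2957 (X = 1/(3007 - 50) = 1/2957 ≈ 0.00033818)
X/x(48, -11) = 1/(2957*((9*48))) = (1/2957)/432 = (1/2957)*(1/432) = 1/1277424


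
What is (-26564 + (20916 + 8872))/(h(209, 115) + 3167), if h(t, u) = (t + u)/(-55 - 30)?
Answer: 274040/268871 ≈ 1.0192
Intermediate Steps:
h(t, u) = -t/85 - u/85 (h(t, u) = (t + u)/(-85) = (t + u)*(-1/85) = -t/85 - u/85)
(-26564 + (20916 + 8872))/(h(209, 115) + 3167) = (-26564 + (20916 + 8872))/((-1/85*209 - 1/85*115) + 3167) = (-26564 + 29788)/((-209/85 - 23/17) + 3167) = 3224/(-324/85 + 3167) = 3224/(268871/85) = 3224*(85/268871) = 274040/268871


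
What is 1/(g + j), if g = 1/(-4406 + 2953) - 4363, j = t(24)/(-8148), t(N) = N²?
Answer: -986587/4304549504 ≈ -0.00022920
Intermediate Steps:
j = -48/679 (j = 24²/(-8148) = 576*(-1/8148) = -48/679 ≈ -0.070692)
g = -6339440/1453 (g = 1/(-1453) - 4363 = -1/1453 - 4363 = -6339440/1453 ≈ -4363.0)
1/(g + j) = 1/(-6339440/1453 - 48/679) = 1/(-4304549504/986587) = -986587/4304549504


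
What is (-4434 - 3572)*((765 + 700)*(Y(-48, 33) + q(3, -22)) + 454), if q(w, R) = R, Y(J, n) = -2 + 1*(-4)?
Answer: 324771396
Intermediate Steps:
Y(J, n) = -6 (Y(J, n) = -2 - 4 = -6)
(-4434 - 3572)*((765 + 700)*(Y(-48, 33) + q(3, -22)) + 454) = (-4434 - 3572)*((765 + 700)*(-6 - 22) + 454) = -8006*(1465*(-28) + 454) = -8006*(-41020 + 454) = -8006*(-40566) = 324771396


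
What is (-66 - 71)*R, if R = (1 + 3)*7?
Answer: -3836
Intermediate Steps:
R = 28 (R = 4*7 = 28)
(-66 - 71)*R = (-66 - 71)*28 = -137*28 = -3836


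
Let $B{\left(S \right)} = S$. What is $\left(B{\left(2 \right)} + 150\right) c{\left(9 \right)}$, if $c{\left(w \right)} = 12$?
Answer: $1824$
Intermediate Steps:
$\left(B{\left(2 \right)} + 150\right) c{\left(9 \right)} = \left(2 + 150\right) 12 = 152 \cdot 12 = 1824$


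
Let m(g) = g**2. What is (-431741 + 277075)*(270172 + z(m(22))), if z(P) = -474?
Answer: -41713110868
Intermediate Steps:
(-431741 + 277075)*(270172 + z(m(22))) = (-431741 + 277075)*(270172 - 474) = -154666*269698 = -41713110868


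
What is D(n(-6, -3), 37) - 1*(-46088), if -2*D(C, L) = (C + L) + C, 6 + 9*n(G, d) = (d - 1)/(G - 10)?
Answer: 1658525/36 ≈ 46070.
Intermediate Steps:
n(G, d) = -⅔ + (-1 + d)/(9*(-10 + G)) (n(G, d) = -⅔ + ((d - 1)/(G - 10))/9 = -⅔ + ((-1 + d)/(-10 + G))/9 = -⅔ + (-1 + d)/(9*(-10 + G)))
D(C, L) = -C - L/2 (D(C, L) = -((C + L) + C)/2 = -(L + 2*C)/2 = -C - L/2)
D(n(-6, -3), 37) - 1*(-46088) = (-(59 - 3 - 6*(-6))/(9*(-10 - 6)) - ½*37) - 1*(-46088) = (-(59 - 3 + 36)/(9*(-16)) - 37/2) + 46088 = (-(-1)*92/(9*16) - 37/2) + 46088 = (-1*(-23/36) - 37/2) + 46088 = (23/36 - 37/2) + 46088 = -643/36 + 46088 = 1658525/36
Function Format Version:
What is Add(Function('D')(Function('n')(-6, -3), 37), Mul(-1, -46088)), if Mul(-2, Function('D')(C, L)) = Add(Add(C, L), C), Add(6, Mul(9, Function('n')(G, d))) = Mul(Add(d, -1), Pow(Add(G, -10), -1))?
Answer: Rational(1658525, 36) ≈ 46070.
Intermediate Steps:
Function('n')(G, d) = Add(Rational(-2, 3), Mul(Rational(1, 9), Pow(Add(-10, G), -1), Add(-1, d))) (Function('n')(G, d) = Add(Rational(-2, 3), Mul(Rational(1, 9), Mul(Add(d, -1), Pow(Add(G, -10), -1)))) = Add(Rational(-2, 3), Mul(Rational(1, 9), Mul(Add(-1, d), Pow(Add(-10, G), -1)))) = Add(Rational(-2, 3), Mul(Rational(1, 9), Mul(Pow(Add(-10, G), -1), Add(-1, d)))) = Add(Rational(-2, 3), Mul(Rational(1, 9), Pow(Add(-10, G), -1), Add(-1, d))))
Function('D')(C, L) = Add(Mul(-1, C), Mul(Rational(-1, 2), L)) (Function('D')(C, L) = Mul(Rational(-1, 2), Add(Add(C, L), C)) = Mul(Rational(-1, 2), Add(L, Mul(2, C))) = Add(Mul(-1, C), Mul(Rational(-1, 2), L)))
Add(Function('D')(Function('n')(-6, -3), 37), Mul(-1, -46088)) = Add(Add(Mul(-1, Mul(Rational(1, 9), Pow(Add(-10, -6), -1), Add(59, -3, Mul(-6, -6)))), Mul(Rational(-1, 2), 37)), Mul(-1, -46088)) = Add(Add(Mul(-1, Mul(Rational(1, 9), Pow(-16, -1), Add(59, -3, 36))), Rational(-37, 2)), 46088) = Add(Add(Mul(-1, Mul(Rational(1, 9), Rational(-1, 16), 92)), Rational(-37, 2)), 46088) = Add(Add(Mul(-1, Rational(-23, 36)), Rational(-37, 2)), 46088) = Add(Add(Rational(23, 36), Rational(-37, 2)), 46088) = Add(Rational(-643, 36), 46088) = Rational(1658525, 36)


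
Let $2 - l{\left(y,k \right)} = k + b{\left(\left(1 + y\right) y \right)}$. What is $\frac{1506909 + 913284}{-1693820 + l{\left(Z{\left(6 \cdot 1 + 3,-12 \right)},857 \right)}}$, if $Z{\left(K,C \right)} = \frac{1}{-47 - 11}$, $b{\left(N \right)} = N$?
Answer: $- \frac{8141529252}{5700886643} \approx -1.4281$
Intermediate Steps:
$Z{\left(K,C \right)} = - \frac{1}{58}$ ($Z{\left(K,C \right)} = \frac{1}{-58} = - \frac{1}{58}$)
$l{\left(y,k \right)} = 2 - k - y \left(1 + y\right)$ ($l{\left(y,k \right)} = 2 - \left(k + \left(1 + y\right) y\right) = 2 - \left(k + y \left(1 + y\right)\right) = 2 - k - y \left(1 + y\right)$)
$\frac{1506909 + 913284}{-1693820 + l{\left(Z{\left(6 \cdot 1 + 3,-12 \right)},857 \right)}} = \frac{1506909 + 913284}{-1693820 - \left(855 - \frac{1 - \frac{1}{58}}{58}\right)} = \frac{2420193}{-1693820 - \left(855 - \frac{57}{3364}\right)} = \frac{2420193}{-1693820 + \left(2 - 857 + \frac{57}{3364}\right)} = \frac{2420193}{-1693820 - \frac{2876163}{3364}} = \frac{2420193}{- \frac{5700886643}{3364}} = 2420193 \left(- \frac{3364}{5700886643}\right) = - \frac{8141529252}{5700886643}$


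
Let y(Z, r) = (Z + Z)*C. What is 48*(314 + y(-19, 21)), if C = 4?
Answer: 7776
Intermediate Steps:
y(Z, r) = 8*Z (y(Z, r) = (Z + Z)*4 = (2*Z)*4 = 8*Z)
48*(314 + y(-19, 21)) = 48*(314 + 8*(-19)) = 48*(314 - 152) = 48*162 = 7776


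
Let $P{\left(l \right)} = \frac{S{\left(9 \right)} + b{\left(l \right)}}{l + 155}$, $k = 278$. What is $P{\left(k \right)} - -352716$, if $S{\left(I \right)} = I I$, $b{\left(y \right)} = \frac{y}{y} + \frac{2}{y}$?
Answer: $\frac{21228929291}{60187} \approx 3.5272 \cdot 10^{5}$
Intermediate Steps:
$b{\left(y \right)} = 1 + \frac{2}{y}$
$S{\left(I \right)} = I^{2}$
$P{\left(l \right)} = \frac{81 + \frac{2 + l}{l}}{155 + l}$ ($P{\left(l \right)} = \frac{9^{2} + \frac{2 + l}{l}}{l + 155} = \frac{81 + \frac{2 + l}{l}}{155 + l}$)
$P{\left(k \right)} - -352716 = \frac{2 \left(1 + 41 \cdot 278\right)}{278 \left(155 + 278\right)} - -352716 = 2 \cdot \frac{1}{278} \cdot \frac{1}{433} \left(1 + 11398\right) + 352716 = 2 \cdot \frac{1}{278} \cdot \frac{1}{433} \cdot 11399 + 352716 = \frac{11399}{60187} + 352716 = \frac{21228929291}{60187}$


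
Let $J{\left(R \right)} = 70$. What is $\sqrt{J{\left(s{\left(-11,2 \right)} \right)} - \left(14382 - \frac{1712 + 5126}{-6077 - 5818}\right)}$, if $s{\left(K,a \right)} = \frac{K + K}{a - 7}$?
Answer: $\frac{i \sqrt{11982845490}}{915} \approx 119.64 i$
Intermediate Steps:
$s{\left(K,a \right)} = \frac{2 K}{-7 + a}$
$\sqrt{J{\left(s{\left(-11,2 \right)} \right)} - \left(14382 - \frac{1712 + 5126}{-6077 - 5818}\right)} = \sqrt{70 - \left(14382 - \frac{1712 + 5126}{-6077 - 5818}\right)} = \sqrt{70 - \left(14382 - \frac{6838}{-11895}\right)} = \sqrt{70 + \left(6838 \left(- \frac{1}{11895}\right) - 14382\right)} = \sqrt{70 - \frac{13160056}{915}} = \sqrt{- \frac{13096006}{915}} = \frac{i \sqrt{11982845490}}{915}$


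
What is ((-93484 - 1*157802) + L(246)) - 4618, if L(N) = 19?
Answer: -255885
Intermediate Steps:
((-93484 - 1*157802) + L(246)) - 4618 = ((-93484 - 1*157802) + 19) - 4618 = ((-93484 - 157802) + 19) - 4618 = (-251286 + 19) - 4618 = -251267 - 4618 = -255885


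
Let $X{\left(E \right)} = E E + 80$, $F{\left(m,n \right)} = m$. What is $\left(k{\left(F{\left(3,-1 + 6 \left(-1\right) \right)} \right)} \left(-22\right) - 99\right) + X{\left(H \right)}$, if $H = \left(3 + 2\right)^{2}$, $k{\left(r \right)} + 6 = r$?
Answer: $672$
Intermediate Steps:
$k{\left(r \right)} = -6 + r$
$H = 25$ ($H = 5^{2} = 25$)
$X{\left(E \right)} = 80 + E^{2}$ ($X{\left(E \right)} = E^{2} + 80 = 80 + E^{2}$)
$\left(k{\left(F{\left(3,-1 + 6 \left(-1\right) \right)} \right)} \left(-22\right) - 99\right) + X{\left(H \right)} = \left(\left(-6 + 3\right) \left(-22\right) - 99\right) + \left(80 + 25^{2}\right) = \left(\left(-3\right) \left(-22\right) - 99\right) + \left(80 + 625\right) = \left(66 - 99\right) + 705 = -33 + 705 = 672$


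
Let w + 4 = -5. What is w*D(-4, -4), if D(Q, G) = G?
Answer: 36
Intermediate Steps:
w = -9 (w = -4 - 5 = -9)
w*D(-4, -4) = -9*(-4) = 36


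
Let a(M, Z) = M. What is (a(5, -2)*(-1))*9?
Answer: -45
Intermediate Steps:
(a(5, -2)*(-1))*9 = (5*(-1))*9 = -5*9 = -45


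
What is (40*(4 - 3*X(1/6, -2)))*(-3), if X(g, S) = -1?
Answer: -840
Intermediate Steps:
(40*(4 - 3*X(1/6, -2)))*(-3) = (40*(4 - 3*(-1)))*(-3) = (40*(4 + 3))*(-3) = (40*7)*(-3) = 280*(-3) = -840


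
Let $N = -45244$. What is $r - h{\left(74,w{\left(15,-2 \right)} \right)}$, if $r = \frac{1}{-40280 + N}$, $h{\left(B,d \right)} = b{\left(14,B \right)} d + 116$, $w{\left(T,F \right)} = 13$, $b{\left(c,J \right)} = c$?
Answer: $- \frac{25486153}{85524} \approx -298.0$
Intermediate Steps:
$h{\left(B,d \right)} = 116 + 14 d$ ($h{\left(B,d \right)} = 14 d + 116 = 116 + 14 d$)
$r = - \frac{1}{85524}$ ($r = \frac{1}{-40280 - 45244} = \frac{1}{-85524} = - \frac{1}{85524} \approx -1.1693 \cdot 10^{-5}$)
$r - h{\left(74,w{\left(15,-2 \right)} \right)} = - \frac{1}{85524} - \left(116 + 14 \cdot 13\right) = - \frac{1}{85524} - \left(116 + 182\right) = - \frac{1}{85524} - 298 = - \frac{25486153}{85524}$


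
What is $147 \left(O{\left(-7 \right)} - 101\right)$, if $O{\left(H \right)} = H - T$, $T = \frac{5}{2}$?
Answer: $- \frac{32487}{2} \approx -16244.0$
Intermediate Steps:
$T = \frac{5}{2}$ ($T = 5 \cdot \frac{1}{2} = \frac{5}{2} \approx 2.5$)
$O{\left(H \right)} = - \frac{5}{2} + H$ ($O{\left(H \right)} = H - \frac{5}{2} = - \frac{5}{2} + H$)
$147 \left(O{\left(-7 \right)} - 101\right) = 147 \left(\left(- \frac{5}{2} - 7\right) - 101\right) = 147 \left(- \frac{19}{2} - 101\right) = 147 \left(- \frac{221}{2}\right) = - \frac{32487}{2}$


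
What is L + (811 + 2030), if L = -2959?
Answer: -118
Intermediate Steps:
L + (811 + 2030) = -2959 + (811 + 2030) = -2959 + 2841 = -118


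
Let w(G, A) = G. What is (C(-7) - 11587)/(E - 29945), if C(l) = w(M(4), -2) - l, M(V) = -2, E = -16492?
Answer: 11582/46437 ≈ 0.24941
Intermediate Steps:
C(l) = -2 - l
(C(-7) - 11587)/(E - 29945) = ((-2 - 1*(-7)) - 11587)/(-16492 - 29945) = ((-2 + 7) - 11587)/(-46437) = (5 - 11587)*(-1/46437) = -11582*(-1/46437) = 11582/46437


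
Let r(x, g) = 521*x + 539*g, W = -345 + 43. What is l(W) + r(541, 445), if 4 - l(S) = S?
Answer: 522022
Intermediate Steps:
W = -302
l(S) = 4 - S
l(W) + r(541, 445) = (4 - 1*(-302)) + (521*541 + 539*445) = (4 + 302) + (281861 + 239855) = 306 + 521716 = 522022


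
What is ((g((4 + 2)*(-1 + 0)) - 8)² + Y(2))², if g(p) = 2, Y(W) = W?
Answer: 1444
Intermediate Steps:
((g((4 + 2)*(-1 + 0)) - 8)² + Y(2))² = ((2 - 8)² + 2)² = ((-6)² + 2)² = (36 + 2)² = 38² = 1444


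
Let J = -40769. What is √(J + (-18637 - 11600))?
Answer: I*√71006 ≈ 266.47*I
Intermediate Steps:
√(J + (-18637 - 11600)) = √(-40769 + (-18637 - 11600)) = √(-40769 - 30237) = √(-71006) = I*√71006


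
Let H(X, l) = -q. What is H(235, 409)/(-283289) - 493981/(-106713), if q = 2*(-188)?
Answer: 139899259421/30230619057 ≈ 4.6277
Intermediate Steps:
q = -376
H(X, l) = 376 (H(X, l) = -1*(-376) = 376)
H(235, 409)/(-283289) - 493981/(-106713) = 376/(-283289) - 493981/(-106713) = 376*(-1/283289) - 493981*(-1/106713) = -376/283289 + 493981/106713 = 139899259421/30230619057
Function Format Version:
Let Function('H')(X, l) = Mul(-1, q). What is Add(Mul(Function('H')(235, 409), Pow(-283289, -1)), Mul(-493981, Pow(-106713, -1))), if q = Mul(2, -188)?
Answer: Rational(139899259421, 30230619057) ≈ 4.6277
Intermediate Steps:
q = -376
Function('H')(X, l) = 376 (Function('H')(X, l) = Mul(-1, -376) = 376)
Add(Mul(Function('H')(235, 409), Pow(-283289, -1)), Mul(-493981, Pow(-106713, -1))) = Add(Mul(376, Pow(-283289, -1)), Mul(-493981, Pow(-106713, -1))) = Add(Mul(376, Rational(-1, 283289)), Mul(-493981, Rational(-1, 106713))) = Add(Rational(-376, 283289), Rational(493981, 106713)) = Rational(139899259421, 30230619057)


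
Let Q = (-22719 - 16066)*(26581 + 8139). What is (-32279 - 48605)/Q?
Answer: 20221/336653800 ≈ 6.0065e-5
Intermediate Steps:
Q = -1346615200 (Q = -38785*34720 = -1346615200)
(-32279 - 48605)/Q = (-32279 - 48605)/(-1346615200) = -80884*(-1/1346615200) = 20221/336653800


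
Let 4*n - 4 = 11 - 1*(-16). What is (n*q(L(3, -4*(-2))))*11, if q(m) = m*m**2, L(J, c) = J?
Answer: 9207/4 ≈ 2301.8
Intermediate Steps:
n = 31/4 (n = 1 + (11 - 1*(-16))/4 = 1 + (11 + 16)/4 = 1 + (1/4)*27 = 1 + 27/4 = 31/4 ≈ 7.7500)
q(m) = m**3
(n*q(L(3, -4*(-2))))*11 = ((31/4)*3**3)*11 = ((31/4)*27)*11 = (837/4)*11 = 9207/4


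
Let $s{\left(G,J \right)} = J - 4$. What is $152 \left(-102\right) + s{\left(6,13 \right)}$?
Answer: $-15495$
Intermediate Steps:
$s{\left(G,J \right)} = -4 + J$
$152 \left(-102\right) + s{\left(6,13 \right)} = 152 \left(-102\right) + \left(-4 + 13\right) = -15504 + 9 = -15495$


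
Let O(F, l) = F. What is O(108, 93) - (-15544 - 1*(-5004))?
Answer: 10648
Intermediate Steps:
O(108, 93) - (-15544 - 1*(-5004)) = 108 - (-15544 - 1*(-5004)) = 108 - (-15544 + 5004) = 108 - 1*(-10540) = 108 + 10540 = 10648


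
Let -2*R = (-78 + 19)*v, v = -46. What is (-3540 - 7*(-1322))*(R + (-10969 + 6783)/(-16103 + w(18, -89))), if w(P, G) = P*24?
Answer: -121487416754/15671 ≈ -7.7524e+6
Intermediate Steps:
w(P, G) = 24*P
R = -1357 (R = -(-78 + 19)*(-46)/2 = -(-59)*(-46)/2 = -1/2*2714 = -1357)
(-3540 - 7*(-1322))*(R + (-10969 + 6783)/(-16103 + w(18, -89))) = (-3540 - 7*(-1322))*(-1357 + (-10969 + 6783)/(-16103 + 24*18)) = (-3540 + 9254)*(-1357 - 4186/(-16103 + 432)) = 5714*(-1357 - 4186/(-15671)) = 5714*(-1357 - 4186*(-1/15671)) = 5714*(-1357 + 4186/15671) = 5714*(-21261361/15671) = -121487416754/15671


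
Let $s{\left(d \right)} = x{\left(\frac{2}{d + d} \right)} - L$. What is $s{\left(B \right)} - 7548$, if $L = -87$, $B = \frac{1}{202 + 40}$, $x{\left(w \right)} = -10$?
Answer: $-7471$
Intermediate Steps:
$B = \frac{1}{242} \approx 0.0041322$
$s{\left(d \right)} = 77$ ($s{\left(d \right)} = -10 - -87 = -10 + 87 = 77$)
$s{\left(B \right)} - 7548 = 77 - 7548 = -7471$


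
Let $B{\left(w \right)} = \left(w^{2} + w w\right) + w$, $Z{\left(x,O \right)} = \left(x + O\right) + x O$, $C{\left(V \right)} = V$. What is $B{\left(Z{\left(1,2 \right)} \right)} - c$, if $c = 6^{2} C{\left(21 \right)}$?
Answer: $-701$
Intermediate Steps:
$Z{\left(x,O \right)} = O + x + O x$ ($Z{\left(x,O \right)} = \left(O + x\right) + O x = O + x + O x$)
$B{\left(w \right)} = w + 2 w^{2}$ ($B{\left(w \right)} = \left(w^{2} + w^{2}\right) + w = 2 w^{2} + w = w + 2 w^{2}$)
$c = 756$ ($c = 6^{2} \cdot 21 = 36 \cdot 21 = 756$)
$B{\left(Z{\left(1,2 \right)} \right)} - c = \left(2 + 1 + 2 \cdot 1\right) \left(1 + 2 \left(2 + 1 + 2 \cdot 1\right)\right) - 756 = \left(2 + 1 + 2\right) \left(1 + 2 \left(2 + 1 + 2\right)\right) - 756 = 5 \left(1 + 2 \cdot 5\right) - 756 = 5 \left(1 + 10\right) - 756 = 5 \cdot 11 - 756 = 55 - 756 = -701$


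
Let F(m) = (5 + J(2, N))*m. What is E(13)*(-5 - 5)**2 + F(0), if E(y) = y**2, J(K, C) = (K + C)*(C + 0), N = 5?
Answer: 16900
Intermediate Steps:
J(K, C) = C*(C + K) (J(K, C) = (C + K)*C = C*(C + K))
F(m) = 40*m (F(m) = (5 + 5*(5 + 2))*m = (5 + 5*7)*m = (5 + 35)*m = 40*m)
E(13)*(-5 - 5)**2 + F(0) = 13**2*(-5 - 5)**2 + 40*0 = 169*(-10)**2 + 0 = 169*100 + 0 = 16900 + 0 = 16900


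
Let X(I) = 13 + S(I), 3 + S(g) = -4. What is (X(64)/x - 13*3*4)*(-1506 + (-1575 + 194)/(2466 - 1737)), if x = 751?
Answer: 42925907750/182493 ≈ 2.3522e+5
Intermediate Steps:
S(g) = -7 (S(g) = -3 - 4 = -7)
X(I) = 6 (X(I) = 13 - 7 = 6)
(X(64)/x - 13*3*4)*(-1506 + (-1575 + 194)/(2466 - 1737)) = (6/751 - 13*3*4)*(-1506 + (-1575 + 194)/(2466 - 1737)) = (6*(1/751) - 39*4)*(-1506 - 1381/729) = (6/751 - 156)*(-1506 - 1381*1/729) = -117150*(-1506 - 1381/729)/751 = -117150/751*(-1099255/729) = 42925907750/182493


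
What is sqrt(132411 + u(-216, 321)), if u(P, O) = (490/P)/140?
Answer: sqrt(171604635)/36 ≈ 363.88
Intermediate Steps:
u(P, O) = 7/(2*P) (u(P, O) = (490/P)*(1/140) = 7/(2*P))
sqrt(132411 + u(-216, 321)) = sqrt(132411 + (7/2)/(-216)) = sqrt(132411 + (7/2)*(-1/216)) = sqrt(132411 - 7/432) = sqrt(57201545/432) = sqrt(171604635)/36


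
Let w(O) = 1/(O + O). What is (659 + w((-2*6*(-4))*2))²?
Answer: 16009587841/36864 ≈ 4.3429e+5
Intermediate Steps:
w(O) = 1/(2*O)
(659 + w((-2*6*(-4))*2))² = (659 + 1/(2*(((-2*6*(-4))*2))))² = (659 + 1/(2*((-12*(-4)*2))))² = (659 + 1/(2*((48*2))))² = (659 + (½)/96)² = (659 + (½)*(1/96))² = (659 + 1/192)² = (126529/192)² = 16009587841/36864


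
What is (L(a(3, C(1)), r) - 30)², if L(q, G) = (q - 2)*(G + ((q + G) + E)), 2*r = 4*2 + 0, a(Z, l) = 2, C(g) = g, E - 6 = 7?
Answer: 900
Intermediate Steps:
E = 13 (E = 6 + 7 = 13)
r = 4 (r = (4*2 + 0)/2 = (8 + 0)/2 = (½)*8 = 4)
L(q, G) = (-2 + q)*(13 + q + 2*G) (L(q, G) = (q - 2)*(G + ((q + G) + 13)) = (-2 + q)*(G + ((G + q) + 13)) = (-2 + q)*(G + (13 + G + q)) = (-2 + q)*(13 + q + 2*G))
(L(a(3, C(1)), r) - 30)² = ((-26 + 2² - 4*4 + 11*2 + 2*4*2) - 30)² = ((-26 + 4 - 16 + 22 + 16) - 30)² = (0 - 30)² = (-30)² = 900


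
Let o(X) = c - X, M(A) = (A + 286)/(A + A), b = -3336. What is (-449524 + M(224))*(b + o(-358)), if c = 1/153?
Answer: 45879108800593/34272 ≈ 1.3387e+9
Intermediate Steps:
c = 1/153 ≈ 0.0065359
M(A) = (286 + A)/(2*A) (M(A) = (286 + A)/((2*A)) = (286 + A)*(1/(2*A)) = (286 + A)/(2*A))
o(X) = 1/153 - X
(-449524 + M(224))*(b + o(-358)) = (-449524 + (1/2)*(286 + 224)/224)*(-3336 + (1/153 - 1*(-358))) = (-449524 + (1/2)*(1/224)*510)*(-3336 + (1/153 + 358)) = (-449524 + 255/224)*(-3336 + 54775/153) = -100693121/224*(-455633/153) = 45879108800593/34272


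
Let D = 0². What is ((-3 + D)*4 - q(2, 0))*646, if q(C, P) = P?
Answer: -7752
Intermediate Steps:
D = 0
((-3 + D)*4 - q(2, 0))*646 = ((-3 + 0)*4 - 1*0)*646 = (-3*4 + 0)*646 = (-12 + 0)*646 = -12*646 = -7752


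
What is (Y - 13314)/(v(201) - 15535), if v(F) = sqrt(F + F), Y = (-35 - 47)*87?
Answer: 317659680/241335823 + 20448*sqrt(402)/241335823 ≈ 1.3180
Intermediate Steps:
Y = -7134 (Y = -82*87 = -7134)
v(F) = sqrt(2)*sqrt(F) (v(F) = sqrt(2*F) = sqrt(2)*sqrt(F))
(Y - 13314)/(v(201) - 15535) = (-7134 - 13314)/(sqrt(2)*sqrt(201) - 15535) = -20448/(sqrt(402) - 15535) = -20448/(-15535 + sqrt(402))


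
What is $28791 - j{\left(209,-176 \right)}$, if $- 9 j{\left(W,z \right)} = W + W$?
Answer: $\frac{259537}{9} \approx 28837.0$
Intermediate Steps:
$j{\left(W,z \right)} = - \frac{2 W}{9}$ ($j{\left(W,z \right)} = - \frac{W + W}{9} = - \frac{2 W}{9}$)
$28791 - j{\left(209,-176 \right)} = 28791 - \left(- \frac{2}{9}\right) 209 = 28791 - - \frac{418}{9} = 28791 + \frac{418}{9} = \frac{259537}{9}$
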